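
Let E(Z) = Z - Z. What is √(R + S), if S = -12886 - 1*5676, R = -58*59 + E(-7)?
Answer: 4*I*√1374 ≈ 148.27*I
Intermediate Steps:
E(Z) = 0
R = -3422 (R = -58*59 + 0 = -3422 + 0 = -3422)
S = -18562 (S = -12886 - 5676 = -18562)
√(R + S) = √(-3422 - 18562) = √(-21984) = 4*I*√1374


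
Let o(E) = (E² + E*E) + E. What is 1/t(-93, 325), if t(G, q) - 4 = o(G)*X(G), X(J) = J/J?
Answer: 1/17209 ≈ 5.8109e-5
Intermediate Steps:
X(J) = 1
o(E) = E + 2*E² (o(E) = (E² + E²) + E = 2*E² + E = E + 2*E²)
t(G, q) = 4 + G*(1 + 2*G) (t(G, q) = 4 + (G*(1 + 2*G))*1 = 4 + G*(1 + 2*G))
1/t(-93, 325) = 1/(4 - 93*(1 + 2*(-93))) = 1/(4 - 93*(1 - 186)) = 1/(4 - 93*(-185)) = 1/(4 + 17205) = 1/17209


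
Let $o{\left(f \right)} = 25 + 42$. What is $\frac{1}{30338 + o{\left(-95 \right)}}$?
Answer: $\frac{1}{30405} \approx 3.2889 \cdot 10^{-5}$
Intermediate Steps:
$o{\left(f \right)} = 67$
$\frac{1}{30338 + o{\left(-95 \right)}} = \frac{1}{30338 + 67} = \frac{1}{30405}$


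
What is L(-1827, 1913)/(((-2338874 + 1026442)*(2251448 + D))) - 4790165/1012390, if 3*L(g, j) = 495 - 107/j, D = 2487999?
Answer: -4274951466519913977379/903500842907464527396 ≈ -4.7315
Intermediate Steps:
L(g, j) = 165 - 107/(3*j) (L(g, j) = (495 - 107/j)/3 = 165 - 107/(3*j))
L(-1827, 1913)/(((-2338874 + 1026442)*(2251448 + D))) - 4790165/1012390 = (165 - 107/3/1913)/(((-2338874 + 1026442)*(2251448 + 2487999))) - 4790165/1012390 = (165 - 107/3*1/1913)/((-1312432*4739447)) - 4790165*1/1012390 = (165 - 107/5739)/(-6220201905104) - 958033/202478 = (946828/5739)*(-1/6220201905104) - 958033/202478 = -236707/8924434683347964 - 958033/202478 = -4274951466519913977379/903500842907464527396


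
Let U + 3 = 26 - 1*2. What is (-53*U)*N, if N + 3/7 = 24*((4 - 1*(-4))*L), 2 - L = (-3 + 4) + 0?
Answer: -213219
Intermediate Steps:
L = 1 (L = 2 - ((-3 + 4) + 0) = 2 - (1 + 0) = 2 - 1*1 = 2 - 1 = 1)
N = 1341/7 (N = -3/7 + 24*((4 - 1*(-4))*1) = -3/7 + 24*((4 + 4)*1) = -3/7 + 24*(8*1) = -3/7 + 24*8 = -3/7 + 192 = 1341/7 ≈ 191.57)
U = 21 (U = -3 + (26 - 1*2) = -3 + (26 - 2) = -3 + 24 = 21)
(-53*U)*N = -53*21*(1341/7) = -1113*1341/7 = -213219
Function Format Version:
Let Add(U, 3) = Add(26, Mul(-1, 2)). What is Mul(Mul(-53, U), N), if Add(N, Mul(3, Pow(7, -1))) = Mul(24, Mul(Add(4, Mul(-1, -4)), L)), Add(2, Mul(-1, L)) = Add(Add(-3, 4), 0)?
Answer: -213219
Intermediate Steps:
L = 1 (L = Add(2, Mul(-1, Add(Add(-3, 4), 0))) = Add(2, Mul(-1, Add(1, 0))) = Add(2, Mul(-1, 1)) = Add(2, -1) = 1)
N = Rational(1341, 7) (N = Add(Rational(-3, 7), Mul(24, Mul(Add(4, Mul(-1, -4)), 1))) = Add(Rational(-3, 7), Mul(24, Mul(Add(4, 4), 1))) = Add(Rational(-3, 7), Mul(24, Mul(8, 1))) = Add(Rational(-3, 7), Mul(24, 8)) = Add(Rational(-3, 7), 192) = Rational(1341, 7) ≈ 191.57)
U = 21 (U = Add(-3, Add(26, Mul(-1, 2))) = Add(-3, Add(26, -2)) = Add(-3, 24) = 21)
Mul(Mul(-53, U), N) = Mul(Mul(-53, 21), Rational(1341, 7)) = Mul(-1113, Rational(1341, 7)) = -213219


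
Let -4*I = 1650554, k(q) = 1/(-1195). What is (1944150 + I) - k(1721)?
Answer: 3660312487/2390 ≈ 1.5315e+6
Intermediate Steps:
k(q) = -1/1195
I = -825277/2 (I = -¼*1650554 = -825277/2 ≈ -4.1264e+5)
(1944150 + I) - k(1721) = (1944150 - 825277/2) - 1*(-1/1195) = 3063023/2 + 1/1195 = 3660312487/2390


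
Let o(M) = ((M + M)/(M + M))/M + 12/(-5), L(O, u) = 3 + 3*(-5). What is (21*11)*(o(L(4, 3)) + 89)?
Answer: 399707/20 ≈ 19985.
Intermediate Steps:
L(O, u) = -12 (L(O, u) = 3 - 15 = -12)
o(M) = -12/5 + 1/M (o(M) = ((2*M)/((2*M)))/M + 12*(-1/5) = ((2*M)*(1/(2*M)))/M - 12/5 = 1/M - 12/5 = -12/5 + 1/M)
(21*11)*(o(L(4, 3)) + 89) = (21*11)*((-12/5 + 1/(-12)) + 89) = 231*((-12/5 - 1/12) + 89) = 231*(-149/60 + 89) = 231*(5191/60) = 399707/20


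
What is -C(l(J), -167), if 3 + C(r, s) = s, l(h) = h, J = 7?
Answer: 170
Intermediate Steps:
C(r, s) = -3 + s
-C(l(J), -167) = -(-3 - 167) = -1*(-170) = 170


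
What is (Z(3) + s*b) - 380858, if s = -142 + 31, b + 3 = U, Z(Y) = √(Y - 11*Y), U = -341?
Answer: -342674 + I*√30 ≈ -3.4267e+5 + 5.4772*I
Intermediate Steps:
Z(Y) = √10*√(-Y) (Z(Y) = √(-10*Y) = √10*√(-Y))
b = -344 (b = -3 - 341 = -344)
s = -111
(Z(3) + s*b) - 380858 = (√10*√(-1*3) - 111*(-344)) - 380858 = (√10*√(-3) + 38184) - 380858 = (√10*(I*√3) + 38184) - 380858 = (I*√30 + 38184) - 380858 = (38184 + I*√30) - 380858 = -342674 + I*√30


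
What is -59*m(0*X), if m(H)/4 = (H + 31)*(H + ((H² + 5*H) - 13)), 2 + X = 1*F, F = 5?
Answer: 95108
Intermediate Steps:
X = 3 (X = -2 + 1*5 = -2 + 5 = 3)
m(H) = 4*(31 + H)*(-13 + H² + 6*H) (m(H) = 4*((H + 31)*(H + ((H² + 5*H) - 13))) = 4*((31 + H)*(H + (-13 + H² + 5*H))) = 4*((31 + H)*(-13 + H² + 6*H)) = 4*(31 + H)*(-13 + H² + 6*H))
-59*m(0*X) = -59*(-1612 + 4*(0*3)³ + 148*(0*3)² + 692*(0*3)) = -59*(-1612 + 4*0³ + 148*0² + 692*0) = -59*(-1612 + 4*0 + 148*0 + 0) = -59*(-1612 + 0 + 0 + 0) = -59*(-1612) = 95108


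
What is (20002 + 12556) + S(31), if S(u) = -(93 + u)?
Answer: 32434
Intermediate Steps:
S(u) = -93 - u
(20002 + 12556) + S(31) = (20002 + 12556) + (-93 - 1*31) = 32558 + (-93 - 31) = 32558 - 124 = 32434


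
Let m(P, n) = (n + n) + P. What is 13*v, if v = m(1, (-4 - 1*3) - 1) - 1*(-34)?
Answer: 247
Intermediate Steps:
m(P, n) = P + 2*n (m(P, n) = 2*n + P = P + 2*n)
v = 19 (v = (1 + 2*((-4 - 1*3) - 1)) - 1*(-34) = (1 + 2*((-4 - 3) - 1)) + 34 = (1 + 2*(-7 - 1)) + 34 = (1 + 2*(-8)) + 34 = (1 - 16) + 34 = -15 + 34 = 19)
13*v = 13*19 = 247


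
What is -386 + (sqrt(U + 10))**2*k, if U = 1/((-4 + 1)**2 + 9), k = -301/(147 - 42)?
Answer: -112003/270 ≈ -414.83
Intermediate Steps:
k = -43/15 (k = -301/105 = -301*1/105 = -43/15 ≈ -2.8667)
U = 1/18 (U = 1/((-3)**2 + 9) = 1/(9 + 9) = 1/18 ≈ 0.055556)
-386 + (sqrt(U + 10))**2*k = -386 + (sqrt(1/18 + 10))**2*(-43/15) = -386 + (sqrt(181/18))**2*(-43/15) = -386 + (sqrt(362)/6)**2*(-43/15) = -386 + (181/18)*(-43/15) = -386 - 7783/270 = -112003/270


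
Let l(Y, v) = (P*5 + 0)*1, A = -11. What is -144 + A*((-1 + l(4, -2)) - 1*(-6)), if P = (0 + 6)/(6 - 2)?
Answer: -563/2 ≈ -281.50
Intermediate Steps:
P = 3/2 (P = 6/4 = 6*(1/4) = 3/2 ≈ 1.5000)
l(Y, v) = 15/2 (l(Y, v) = ((3/2)*5 + 0)*1 = (15/2 + 0)*1 = (15/2)*1 = 15/2)
-144 + A*((-1 + l(4, -2)) - 1*(-6)) = -144 - 11*((-1 + 15/2) - 1*(-6)) = -144 - 11*(13/2 + 6) = -144 - 11*25/2 = -144 - 275/2 = -563/2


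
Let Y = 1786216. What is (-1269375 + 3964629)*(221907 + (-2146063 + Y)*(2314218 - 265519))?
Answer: -1986989674822125084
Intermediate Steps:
(-1269375 + 3964629)*(221907 + (-2146063 + Y)*(2314218 - 265519)) = (-1269375 + 3964629)*(221907 + (-2146063 + 1786216)*(2314218 - 265519)) = 2695254*(221907 - 359847*2048699) = 2695254*(221907 - 737218189053) = 2695254*(-737217967146) = -1986989674822125084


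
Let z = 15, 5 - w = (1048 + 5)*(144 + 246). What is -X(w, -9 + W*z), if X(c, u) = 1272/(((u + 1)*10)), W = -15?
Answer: 636/1165 ≈ 0.54592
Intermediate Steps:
w = -410665 (w = 5 - (1048 + 5)*(144 + 246) = 5 - 1053*390 = 5 - 1*410670 = 5 - 410670 = -410665)
X(c, u) = 1272/(10 + 10*u) (X(c, u) = 1272/(((1 + u)*10)) = 1272/(10 + 10*u))
-X(w, -9 + W*z) = -636/(5*(1 + (-9 - 15*15))) = -636/(5*(1 + (-9 - 225))) = -636/(5*(1 - 234)) = -636/(5*(-233)) = -636*(-1)/(5*233) = -1*(-636/1165) = 636/1165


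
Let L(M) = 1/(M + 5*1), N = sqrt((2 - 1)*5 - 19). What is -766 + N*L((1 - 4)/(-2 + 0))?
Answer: -766 + 2*I*sqrt(14)/13 ≈ -766.0 + 0.57564*I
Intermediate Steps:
N = I*sqrt(14) (N = sqrt(1*5 - 19) = sqrt(5 - 19) = sqrt(-14) = I*sqrt(14) ≈ 3.7417*I)
L(M) = 1/(5 + M) (L(M) = 1/(M + 5) = 1/(5 + M))
-766 + N*L((1 - 4)/(-2 + 0)) = -766 + (I*sqrt(14))/(5 + (1 - 4)/(-2 + 0)) = -766 + (I*sqrt(14))/(5 - 3/(-2)) = -766 + (I*sqrt(14))/(5 - 3*(-1/2)) = -766 + (I*sqrt(14))/(5 + 3/2) = -766 + (I*sqrt(14))/(13/2) = -766 + (I*sqrt(14))*(2/13) = -766 + 2*I*sqrt(14)/13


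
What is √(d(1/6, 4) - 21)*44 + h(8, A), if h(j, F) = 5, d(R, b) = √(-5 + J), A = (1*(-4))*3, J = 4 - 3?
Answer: 5 + 44*√(-21 + 2*I) ≈ 14.591 + 201.86*I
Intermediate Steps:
J = 1
A = -12 (A = -4*3 = -12)
d(R, b) = 2*I (d(R, b) = √(-5 + 1) = √(-4) = 2*I)
√(d(1/6, 4) - 21)*44 + h(8, A) = √(2*I - 21)*44 + 5 = √(-21 + 2*I)*44 + 5 = 44*√(-21 + 2*I) + 5 = 5 + 44*√(-21 + 2*I)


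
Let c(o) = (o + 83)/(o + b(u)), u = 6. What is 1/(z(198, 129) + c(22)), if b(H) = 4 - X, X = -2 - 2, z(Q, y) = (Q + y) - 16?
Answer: 2/629 ≈ 0.0031797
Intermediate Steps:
z(Q, y) = -16 + Q + y
X = -4
b(H) = 8 (b(H) = 4 - 1*(-4) = 4 + 4 = 8)
c(o) = (83 + o)/(8 + o) (c(o) = (o + 83)/(o + 8) = (83 + o)/(8 + o))
1/(z(198, 129) + c(22)) = 1/((-16 + 198 + 129) + (83 + 22)/(8 + 22)) = 1/(311 + 105/30) = 1/(311 + (1/30)*105) = 1/(311 + 7/2) = 1/(629/2) = 2/629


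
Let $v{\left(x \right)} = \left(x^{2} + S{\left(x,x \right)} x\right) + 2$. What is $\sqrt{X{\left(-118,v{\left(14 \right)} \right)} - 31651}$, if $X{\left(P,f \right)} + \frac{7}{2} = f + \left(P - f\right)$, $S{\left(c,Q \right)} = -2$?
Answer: $\frac{i \sqrt{127090}}{2} \approx 178.25 i$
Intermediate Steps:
$v{\left(x \right)} = 2 + x^{2} - 2 x$ ($v{\left(x \right)} = \left(x^{2} - 2 x\right) + 2 = 2 + x^{2} - 2 x$)
$X{\left(P,f \right)} = - \frac{7}{2} + P$ ($X{\left(P,f \right)} = - \frac{7}{2} + \left(f + \left(P - f\right)\right) = - \frac{7}{2} + P$)
$\sqrt{X{\left(-118,v{\left(14 \right)} \right)} - 31651} = \sqrt{\left(- \frac{7}{2} - 118\right) - 31651} = \sqrt{- \frac{243}{2} - 31651} = \sqrt{- \frac{63545}{2}} = \frac{i \sqrt{127090}}{2}$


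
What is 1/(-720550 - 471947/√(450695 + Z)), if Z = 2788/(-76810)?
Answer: -2494391355072910/1797331980078155516571 + 471947*√664749843810805/8986659900390777582855 ≈ -1.3865e-6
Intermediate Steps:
Z = -1394/38405 (Z = 2788*(-1/76810) = -1394/38405 ≈ -0.036297)
1/(-720550 - 471947/√(450695 + Z)) = 1/(-720550 - 471947/√(450695 - 1394/38405)) = 1/(-720550 - 471947*√664749843810805/17308940081)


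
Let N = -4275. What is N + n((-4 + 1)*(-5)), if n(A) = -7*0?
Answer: -4275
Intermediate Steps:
n(A) = 0
N + n((-4 + 1)*(-5)) = -4275 + 0 = -4275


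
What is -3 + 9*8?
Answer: 69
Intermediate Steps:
-3 + 9*8 = -3 + 72 = 69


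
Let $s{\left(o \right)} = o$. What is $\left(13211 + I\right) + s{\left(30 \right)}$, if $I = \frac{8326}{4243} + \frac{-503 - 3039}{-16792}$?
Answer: $\frac{471777822397}{35624228} \approx 13243.0$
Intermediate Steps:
$I = \frac{77419449}{35624228}$ ($I = 8326 \cdot \frac{1}{4243} - - \frac{1771}{8396} = \frac{8326}{4243} + \frac{1771}{8396} = \frac{77419449}{35624228} \approx 2.1732$)
$\left(13211 + I\right) + s{\left(30 \right)} = \left(13211 + \frac{77419449}{35624228}\right) + 30 = \frac{470709095557}{35624228} + 30 = \frac{471777822397}{35624228}$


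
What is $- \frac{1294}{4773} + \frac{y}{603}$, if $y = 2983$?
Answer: $\frac{4485859}{959373} \approx 4.6758$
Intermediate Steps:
$- \frac{1294}{4773} + \frac{y}{603} = - \frac{1294}{4773} + \frac{2983}{603} = \frac{4485859}{959373}$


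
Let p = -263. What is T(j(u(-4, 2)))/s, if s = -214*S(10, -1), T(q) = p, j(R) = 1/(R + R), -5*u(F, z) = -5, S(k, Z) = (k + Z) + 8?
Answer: 263/3638 ≈ 0.072292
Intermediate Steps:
S(k, Z) = 8 + Z + k (S(k, Z) = (Z + k) + 8 = 8 + Z + k)
u(F, z) = 1 (u(F, z) = -⅕*(-5) = 1)
j(R) = 1/(2*R)
T(q) = -263
s = -3638 (s = -214*(8 - 1 + 10) = -214*17 = -3638)
T(j(u(-4, 2)))/s = -263/(-3638) = -263*(-1/3638) = 263/3638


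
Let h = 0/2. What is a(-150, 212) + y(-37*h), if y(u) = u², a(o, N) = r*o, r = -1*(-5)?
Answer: -750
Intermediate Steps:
r = 5
a(o, N) = 5*o
h = 0 (h = 0*(½) = 0)
a(-150, 212) + y(-37*h) = 5*(-150) + (-37*0)² = -750 + 0² = -750 + 0 = -750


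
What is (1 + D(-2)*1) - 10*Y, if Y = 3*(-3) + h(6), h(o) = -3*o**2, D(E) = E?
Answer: 1169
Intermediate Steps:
Y = -117 (Y = 3*(-3) - 3*6**2 = -9 - 3*36 = -9 - 108 = -117)
(1 + D(-2)*1) - 10*Y = (1 - 2*1) - 10*(-117) = (1 - 2) + 1170 = -1 + 1170 = 1169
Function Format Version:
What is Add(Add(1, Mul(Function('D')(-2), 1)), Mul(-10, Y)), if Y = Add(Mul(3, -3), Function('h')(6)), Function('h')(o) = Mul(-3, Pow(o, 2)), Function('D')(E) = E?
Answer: 1169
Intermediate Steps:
Y = -117 (Y = Add(Mul(3, -3), Mul(-3, Pow(6, 2))) = Add(-9, Mul(-3, 36)) = Add(-9, -108) = -117)
Add(Add(1, Mul(Function('D')(-2), 1)), Mul(-10, Y)) = Add(Add(1, Mul(-2, 1)), Mul(-10, -117)) = Add(Add(1, -2), 1170) = Add(-1, 1170) = 1169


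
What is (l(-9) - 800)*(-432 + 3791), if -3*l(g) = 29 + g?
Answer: -8128780/3 ≈ -2.7096e+6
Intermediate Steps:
l(g) = -29/3 - g/3 (l(g) = -(29 + g)/3 = -29/3 - g/3)
(l(-9) - 800)*(-432 + 3791) = ((-29/3 - 1/3*(-9)) - 800)*(-432 + 3791) = ((-29/3 + 3) - 800)*3359 = (-20/3 - 800)*3359 = -2420/3*3359 = -8128780/3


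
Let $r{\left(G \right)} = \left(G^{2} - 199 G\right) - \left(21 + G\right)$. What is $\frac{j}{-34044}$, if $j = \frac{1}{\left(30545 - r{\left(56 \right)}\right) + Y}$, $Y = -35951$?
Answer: $- \frac{1}{91203876} \approx -1.0964 \cdot 10^{-8}$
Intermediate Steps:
$r{\left(G \right)} = -21 + G^{2} - 200 G$
$j = \frac{1}{2679}$ ($j = \frac{1}{\left(30545 - \left(-21 + 56^{2} - 11200\right)\right) - 35951} = \frac{1}{\left(30545 - \left(-21 + 3136 - 11200\right)\right) - 35951} = \frac{1}{\left(30545 - -8085\right) - 35951} = \frac{1}{\left(30545 + 8085\right) - 35951} = \frac{1}{38630 - 35951} = \frac{1}{2679} \approx 0.00037327$)
$\frac{j}{-34044} = \frac{1}{2679 \left(-34044\right)} = \frac{1}{2679} \left(- \frac{1}{34044}\right) = - \frac{1}{91203876}$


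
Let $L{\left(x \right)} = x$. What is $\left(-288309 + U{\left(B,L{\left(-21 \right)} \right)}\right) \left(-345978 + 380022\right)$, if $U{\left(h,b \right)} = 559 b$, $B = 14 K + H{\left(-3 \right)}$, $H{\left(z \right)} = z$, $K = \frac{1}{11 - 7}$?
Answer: $-10214834112$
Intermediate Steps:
$K = \frac{1}{4} \approx 0.25$
$B = \frac{1}{2}$ ($B = 14 \cdot \frac{1}{4} - 3 = \frac{7}{2} - 3 = \frac{1}{2} \approx 0.5$)
$\left(-288309 + U{\left(B,L{\left(-21 \right)} \right)}\right) \left(-345978 + 380022\right) = \left(-288309 + 559 \left(-21\right)\right) \left(-345978 + 380022\right) = \left(-288309 - 11739\right) 34044 = \left(-300048\right) 34044 = -10214834112$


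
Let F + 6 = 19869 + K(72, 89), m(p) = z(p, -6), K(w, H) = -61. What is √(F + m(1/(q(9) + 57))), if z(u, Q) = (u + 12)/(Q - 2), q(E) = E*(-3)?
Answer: √71281785/60 ≈ 140.71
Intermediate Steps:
q(E) = -3*E
z(u, Q) = (12 + u)/(-2 + Q)
m(p) = -3/2 - p/8 (m(p) = (12 + p)/(-2 - 6) = (12 + p)/(-8) = -(12 + p)/8 = -3/2 - p/8)
F = 19802 (F = -6 + (19869 - 61) = -6 + 19808 = 19802)
√(F + m(1/(q(9) + 57))) = √(19802 + (-3/2 - 1/(8*(-3*9 + 57)))) = √(19802 + (-3/2 - 1/(8*(-27 + 57)))) = √(19802 + (-3/2 - ⅛/30)) = √(19802 + (-3/2 - ⅛*1/30)) = √(19802 + (-3/2 - 1/240)) = √(19802 - 361/240) = √(4752119/240) = √71281785/60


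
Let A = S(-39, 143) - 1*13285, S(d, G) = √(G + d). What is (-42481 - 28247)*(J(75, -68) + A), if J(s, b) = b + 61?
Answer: 940116576 - 141456*√26 ≈ 9.3940e+8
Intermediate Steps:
J(s, b) = 61 + b
A = -13285 + 2*√26 (A = √(143 - 39) - 1*13285 = √104 - 13285 = 2*√26 - 13285 = -13285 + 2*√26 ≈ -13275.)
(-42481 - 28247)*(J(75, -68) + A) = (-42481 - 28247)*((61 - 68) + (-13285 + 2*√26)) = -70728*(-7 + (-13285 + 2*√26)) = -70728*(-13292 + 2*√26) = 940116576 - 141456*√26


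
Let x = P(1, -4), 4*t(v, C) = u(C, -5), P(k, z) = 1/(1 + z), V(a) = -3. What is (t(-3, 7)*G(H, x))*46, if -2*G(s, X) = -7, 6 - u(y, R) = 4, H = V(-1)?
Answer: 161/2 ≈ 80.500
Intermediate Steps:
H = -3
u(y, R) = 2 (u(y, R) = 6 - 1*4 = 6 - 4 = 2)
t(v, C) = 1/2 (t(v, C) = (1/4)*2 = 1/2)
x = -1/3 (x = 1/(1 - 4) = 1/(-3) = -1/3 ≈ -0.33333)
G(s, X) = 7/2 (G(s, X) = -1/2*(-7) = 7/2)
(t(-3, 7)*G(H, x))*46 = ((1/2)*(7/2))*46 = (7/4)*46 = 161/2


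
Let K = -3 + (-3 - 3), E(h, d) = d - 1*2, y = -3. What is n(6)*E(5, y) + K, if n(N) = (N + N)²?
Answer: -729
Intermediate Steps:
n(N) = 4*N² (n(N) = (2*N)² = 4*N²)
E(h, d) = -2 + d (E(h, d) = d - 2 = -2 + d)
K = -9 (K = -3 - 6 = -9)
n(6)*E(5, y) + K = (4*6²)*(-2 - 3) - 9 = (4*36)*(-5) - 9 = 144*(-5) - 9 = -720 - 9 = -729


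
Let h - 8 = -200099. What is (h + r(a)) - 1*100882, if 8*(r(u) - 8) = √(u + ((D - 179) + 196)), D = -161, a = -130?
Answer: -300965 + I*√274/8 ≈ -3.0097e+5 + 2.0691*I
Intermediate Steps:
h = -200091 (h = 8 - 200099 = -200091)
r(u) = 8 + √(-144 + u)/8 (r(u) = 8 + √(u + ((-161 - 179) + 196))/8 = 8 + √(u + (-340 + 196))/8 = 8 + √(u - 144)/8 = 8 + √(-144 + u)/8)
(h + r(a)) - 1*100882 = (-200091 + (8 + √(-144 - 130)/8)) - 1*100882 = (-200091 + (8 + √(-274)/8)) - 100882 = (-200091 + (8 + (I*√274)/8)) - 100882 = (-200091 + (8 + I*√274/8)) - 100882 = (-200083 + I*√274/8) - 100882 = -300965 + I*√274/8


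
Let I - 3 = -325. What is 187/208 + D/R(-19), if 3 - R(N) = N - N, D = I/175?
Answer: 4457/15600 ≈ 0.28571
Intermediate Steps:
I = -322 (I = 3 - 325 = -322)
D = -46/25 (D = -322/175 = -322*1/175 = -46/25 ≈ -1.8400)
R(N) = 3 (R(N) = 3 - (N - N) = 3 - 1*0 = 3 + 0 = 3)
187/208 + D/R(-19) = 187/208 - 46/25/3 = 187*(1/208) - 46/25*⅓ = 187/208 - 46/75 = 4457/15600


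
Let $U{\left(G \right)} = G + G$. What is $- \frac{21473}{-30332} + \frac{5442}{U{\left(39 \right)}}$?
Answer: $\frac{27790273}{394316} \approx 70.477$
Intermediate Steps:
$U{\left(G \right)} = 2 G$
$- \frac{21473}{-30332} + \frac{5442}{U{\left(39 \right)}} = - \frac{21473}{-30332} + \frac{5442}{2 \cdot 39} = \left(-21473\right) \left(- \frac{1}{30332}\right) + \frac{5442}{78} = \frac{21473}{30332} + 5442 \cdot \frac{1}{78} = \frac{21473}{30332} + \frac{907}{13} = \frac{27790273}{394316}$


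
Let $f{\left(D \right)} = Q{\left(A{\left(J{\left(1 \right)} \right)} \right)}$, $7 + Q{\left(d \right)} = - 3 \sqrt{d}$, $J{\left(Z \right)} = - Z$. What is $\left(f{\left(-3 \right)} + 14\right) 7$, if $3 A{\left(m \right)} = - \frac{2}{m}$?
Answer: $49 - 7 \sqrt{6} \approx 31.854$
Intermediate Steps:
$A{\left(m \right)} = - \frac{2}{3 m}$ ($A{\left(m \right)} = \frac{\left(-2\right) \frac{1}{m}}{3} = - \frac{2}{3 m}$)
$Q{\left(d \right)} = -7 - 3 \sqrt{d}$
$f{\left(D \right)} = -7 - \sqrt{6}$ ($f{\left(D \right)} = -7 - 3 \sqrt{- \frac{2}{3 \left(\left(-1\right) 1\right)}} = -7 - 3 \sqrt{- \frac{2}{3 \left(-1\right)}} = -7 - 3 \sqrt{\left(- \frac{2}{3}\right) \left(-1\right)} = -7 - 3 \sqrt{\frac{2}{3}} = -7 - 3 \frac{\sqrt{6}}{3} = -7 - \sqrt{6}$)
$\left(f{\left(-3 \right)} + 14\right) 7 = \left(\left(-7 - \sqrt{6}\right) + 14\right) 7 = \left(7 - \sqrt{6}\right) 7 = 49 - 7 \sqrt{6}$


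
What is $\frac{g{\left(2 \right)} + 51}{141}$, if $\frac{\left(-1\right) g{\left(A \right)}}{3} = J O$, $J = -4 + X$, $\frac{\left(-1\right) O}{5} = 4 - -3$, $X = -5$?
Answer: $- \frac{298}{47} \approx -6.3404$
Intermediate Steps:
$O = -35$ ($O = - 5 \left(4 - -3\right) = - 5 \left(4 + 3\right) = \left(-5\right) 7 = -35$)
$J = -9$ ($J = -4 - 5 = -9$)
$g{\left(A \right)} = -945$ ($g{\left(A \right)} = - 3 \left(\left(-9\right) \left(-35\right)\right) = \left(-3\right) 315 = -945$)
$\frac{g{\left(2 \right)} + 51}{141} = \frac{-945 + 51}{141} = \left(-894\right) \frac{1}{141} = - \frac{298}{47}$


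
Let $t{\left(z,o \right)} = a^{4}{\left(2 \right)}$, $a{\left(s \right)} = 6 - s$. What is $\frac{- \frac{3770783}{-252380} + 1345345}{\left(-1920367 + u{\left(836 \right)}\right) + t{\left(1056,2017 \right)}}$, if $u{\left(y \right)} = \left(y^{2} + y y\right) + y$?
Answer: $- \frac{339541941883}{131611879540} \approx -2.5799$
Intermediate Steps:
$u{\left(y \right)} = y + 2 y^{2}$ ($u{\left(y \right)} = \left(y^{2} + y^{2}\right) + y = 2 y^{2} + y = y + 2 y^{2}$)
$t{\left(z,o \right)} = 256$ ($t{\left(z,o \right)} = \left(6 - 2\right)^{4} = 4^{4} = 256$)
$\frac{- \frac{3770783}{-252380} + 1345345}{\left(-1920367 + u{\left(836 \right)}\right) + t{\left(1056,2017 \right)}} = \frac{- \frac{3770783}{-252380} + 1345345}{\left(-1920367 + 836 \left(1 + 2 \cdot 836\right)\right) + 256} = \frac{\left(-3770783\right) \left(- \frac{1}{252380}\right) + 1345345}{\left(-1920367 + 836 \left(1 + 1672\right)\right) + 256} = \frac{\frac{3770783}{252380} + 1345345}{\left(-1920367 + 836 \cdot 1673\right) + 256} = \frac{339541941883}{252380 \left(\left(-1920367 + 1398628\right) + 256\right)} = \frac{339541941883}{252380 \left(-521739 + 256\right)} = \frac{339541941883}{252380 \left(-521483\right)} = \frac{339541941883}{252380} \left(- \frac{1}{521483}\right) = - \frac{339541941883}{131611879540}$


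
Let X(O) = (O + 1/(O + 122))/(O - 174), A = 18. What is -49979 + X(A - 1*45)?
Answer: -954346441/19095 ≈ -49979.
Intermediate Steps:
X(O) = (O + 1/(122 + O))/(-174 + O)
-49979 + X(A - 1*45) = -49979 + (1 + (18 - 1*45)² + 122*(18 - 1*45))/(-21228 + (18 - 1*45)² - 52*(18 - 1*45)) = -49979 + (1 + (18 - 45)² + 122*(18 - 45))/(-21228 + (18 - 45)² - 52*(18 - 45)) = -49979 + (1 + (-27)² + 122*(-27))/(-21228 + (-27)² - 52*(-27)) = -49979 + (1 + 729 - 3294)/(-21228 + 729 + 1404) = -49979 - 2564/(-19095) = -49979 - 1/19095*(-2564) = -49979 + 2564/19095 = -954346441/19095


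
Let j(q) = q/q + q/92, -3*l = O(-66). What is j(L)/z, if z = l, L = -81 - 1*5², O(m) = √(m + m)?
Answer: -7*I*√33/1012 ≈ -0.039735*I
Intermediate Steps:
O(m) = √2*√m (O(m) = √(2*m) = √2*√m)
L = -106 (L = -81 - 1*25 = -81 - 25 = -106)
l = -2*I*√33/3 (l = -√2*√(-66)/3 = -√2*I*√66/3 = -2*I*√33/3 ≈ -3.8297*I)
z = -2*I*√33/3 ≈ -3.8297*I
j(q) = 1 + q/92 (j(q) = 1 + q*(1/92) = 1 + q/92)
j(L)/z = (1 + (1/92)*(-106))/((-2*I*√33/3)) = (1 - 53/46)*(I*√33/22) = -7*I*√33/1012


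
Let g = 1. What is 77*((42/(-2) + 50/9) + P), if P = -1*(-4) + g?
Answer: -7238/9 ≈ -804.22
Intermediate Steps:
P = 5 (P = -1*(-4) + 1 = 4 + 1 = 5)
77*((42/(-2) + 50/9) + P) = 77*((42/(-2) + 50/9) + 5) = 77*((42*(-1/2) + 50*(1/9)) + 5) = 77*((-21 + 50/9) + 5) = 77*(-139/9 + 5) = 77*(-94/9) = -7238/9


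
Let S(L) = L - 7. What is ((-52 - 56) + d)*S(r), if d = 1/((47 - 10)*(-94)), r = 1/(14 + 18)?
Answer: 83764375/111296 ≈ 752.63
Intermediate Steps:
r = 1/32 ≈ 0.031250
d = -1/3478 (d = -1/94/37 = (1/37)*(-1/94) = -1/3478 ≈ -0.00028752)
S(L) = -7 + L
((-52 - 56) + d)*S(r) = ((-52 - 56) - 1/3478)*(-7 + 1/32) = (-108 - 1/3478)*(-223/32) = -375625/3478*(-223/32) = 83764375/111296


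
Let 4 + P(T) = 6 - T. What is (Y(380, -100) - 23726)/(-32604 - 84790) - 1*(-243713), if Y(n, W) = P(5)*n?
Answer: 14305234394/58697 ≈ 2.4371e+5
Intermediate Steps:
P(T) = 2 - T (P(T) = -4 + (6 - T) = 2 - T)
Y(n, W) = -3*n (Y(n, W) = (2 - 1*5)*n = (2 - 5)*n = -3*n)
(Y(380, -100) - 23726)/(-32604 - 84790) - 1*(-243713) = (-3*380 - 23726)/(-32604 - 84790) - 1*(-243713) = (-1140 - 23726)/(-117394) + 243713 = -24866*(-1/117394) + 243713 = 12433/58697 + 243713 = 14305234394/58697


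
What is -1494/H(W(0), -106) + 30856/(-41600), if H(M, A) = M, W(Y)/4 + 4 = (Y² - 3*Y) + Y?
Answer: 481693/5200 ≈ 92.633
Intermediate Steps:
W(Y) = -16 - 8*Y + 4*Y² (W(Y) = -16 + 4*((Y² - 3*Y) + Y) = -16 + 4*(Y² - 2*Y) = -16 + (-8*Y + 4*Y²) = -16 - 8*Y + 4*Y²)
-1494/H(W(0), -106) + 30856/(-41600) = -1494/(-16 - 8*0 + 4*0²) + 30856/(-41600) = -1494/(-16 + 0 + 4*0) + 30856*(-1/41600) = -1494/(-16 + 0 + 0) - 3857/5200 = -1494/(-16) - 3857/5200 = -1494*(-1/16) - 3857/5200 = 747/8 - 3857/5200 = 481693/5200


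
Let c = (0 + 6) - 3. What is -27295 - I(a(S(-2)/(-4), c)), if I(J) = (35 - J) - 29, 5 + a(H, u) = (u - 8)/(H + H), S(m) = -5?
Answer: -27308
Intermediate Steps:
c = 3 (c = 6 - 3 = 3)
a(H, u) = -5 + (-8 + u)/(2*H) (a(H, u) = -5 + (u - 8)/(H + H) = -5 + (-8 + u)/((2*H)) = -5 + (-8 + u)*(1/(2*H)) = -5 + (-8 + u)/(2*H))
I(J) = 6 - J
-27295 - I(a(S(-2)/(-4), c)) = -27295 - (6 - (-8 + 3 - (-50)/(-4))/(2*((-5/(-4))))) = -27295 - (6 - (-8 + 3 - (-50)*(-1)/4)/(2*((-5*(-¼))))) = -27295 - (6 - (-8 + 3 - 10*5/4)/(2*5/4)) = -27295 - (6 - 4*(-8 + 3 - 25/2)/(2*5)) = -27295 - (6 - 4*(-35)/(2*5*2)) = -27295 - (6 - 1*(-7)) = -27295 - (6 + 7) = -27295 - 1*13 = -27295 - 13 = -27308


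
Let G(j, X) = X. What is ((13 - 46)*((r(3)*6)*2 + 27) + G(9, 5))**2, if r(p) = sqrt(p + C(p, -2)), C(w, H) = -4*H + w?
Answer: 2980420 + 701712*sqrt(14) ≈ 5.6060e+6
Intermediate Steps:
C(w, H) = w - 4*H
r(p) = sqrt(8 + 2*p) (r(p) = sqrt(p + (p - 4*(-2))) = sqrt(p + (p + 8)) = sqrt(p + (8 + p)) = sqrt(8 + 2*p))
((13 - 46)*((r(3)*6)*2 + 27) + G(9, 5))**2 = ((13 - 46)*((sqrt(8 + 2*3)*6)*2 + 27) + 5)**2 = (-33*((sqrt(8 + 6)*6)*2 + 27) + 5)**2 = (-33*((sqrt(14)*6)*2 + 27) + 5)**2 = (-33*((6*sqrt(14))*2 + 27) + 5)**2 = (-33*(12*sqrt(14) + 27) + 5)**2 = (-33*(27 + 12*sqrt(14)) + 5)**2 = ((-891 - 396*sqrt(14)) + 5)**2 = (-886 - 396*sqrt(14))**2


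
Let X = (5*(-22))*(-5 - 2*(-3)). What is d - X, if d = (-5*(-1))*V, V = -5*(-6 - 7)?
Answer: 435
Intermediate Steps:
V = 65 (V = -5*(-13) = 65)
X = -110 (X = -110*(-5 + 6) = -110*1 = -110)
d = 325 (d = -5*(-1)*65 = 5*65 = 325)
d - X = 325 - 1*(-110) = 325 + 110 = 435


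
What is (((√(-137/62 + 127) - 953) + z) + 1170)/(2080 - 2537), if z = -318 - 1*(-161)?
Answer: -60/457 - √479694/28334 ≈ -0.15574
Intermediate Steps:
z = -157 (z = -318 + 161 = -157)
(((√(-137/62 + 127) - 953) + z) + 1170)/(2080 - 2537) = (((√(-137/62 + 127) - 953) - 157) + 1170)/(2080 - 2537) = (((√(-137*1/62 + 127) - 953) - 157) + 1170)/(-457) = (((√(-137/62 + 127) - 953) - 157) + 1170)*(-1/457) = (((√(7737/62) - 953) - 157) + 1170)*(-1/457) = (((√479694/62 - 953) - 157) + 1170)*(-1/457) = (((-953 + √479694/62) - 157) + 1170)*(-1/457) = ((-1110 + √479694/62) + 1170)*(-1/457) = (60 + √479694/62)*(-1/457) = -60/457 - √479694/28334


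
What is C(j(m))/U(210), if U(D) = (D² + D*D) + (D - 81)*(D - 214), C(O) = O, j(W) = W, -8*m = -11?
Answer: 11/701472 ≈ 1.5681e-5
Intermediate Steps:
m = 11/8 (m = -⅛*(-11) = 11/8 ≈ 1.3750)
U(D) = 2*D² + (-214 + D)*(-81 + D) (U(D) = (D² + D²) + (-81 + D)*(-214 + D) = 2*D² + (-214 + D)*(-81 + D))
C(j(m))/U(210) = 11/(8*(17334 - 295*210 + 3*210²)) = 11/(8*(17334 - 61950 + 3*44100)) = 11/(8*(17334 - 61950 + 132300)) = (11/8)/87684 = (11/8)*(1/87684) = 11/701472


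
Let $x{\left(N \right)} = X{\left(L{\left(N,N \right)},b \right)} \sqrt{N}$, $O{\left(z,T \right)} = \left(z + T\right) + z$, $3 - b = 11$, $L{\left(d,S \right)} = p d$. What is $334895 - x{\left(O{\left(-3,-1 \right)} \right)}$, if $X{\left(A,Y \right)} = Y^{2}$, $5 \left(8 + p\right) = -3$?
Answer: $334895 - 64 i \sqrt{7} \approx 3.349 \cdot 10^{5} - 169.33 i$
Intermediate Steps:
$p = - \frac{43}{5}$ ($p = -8 + \frac{1}{5} \left(-3\right) = -8 - \frac{3}{5} = - \frac{43}{5} \approx -8.6$)
$L{\left(d,S \right)} = - \frac{43 d}{5}$
$b = -8$ ($b = 3 - 11 = -8$)
$O{\left(z,T \right)} = T + 2 z$ ($O{\left(z,T \right)} = \left(T + z\right) + z = T + 2 z$)
$x{\left(N \right)} = 64 \sqrt{N}$ ($x{\left(N \right)} = \left(-8\right)^{2} \sqrt{N} = 64 \sqrt{N}$)
$334895 - x{\left(O{\left(-3,-1 \right)} \right)} = 334895 - 64 \sqrt{-1 + 2 \left(-3\right)} = 334895 - 64 \sqrt{-1 - 6} = 334895 - 64 \sqrt{-7} = 334895 - 64 i \sqrt{7}$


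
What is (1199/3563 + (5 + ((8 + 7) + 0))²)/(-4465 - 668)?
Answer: -1426399/18288879 ≈ -0.077993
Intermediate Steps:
(1199/3563 + (5 + ((8 + 7) + 0))²)/(-4465 - 668) = (1199*(1/3563) + (5 + (15 + 0))²)/(-5133) = (1199/3563 + (5 + 15)²)*(-1/5133) = (1199/3563 + 20²)*(-1/5133) = (1199/3563 + 400)*(-1/5133) = (1426399/3563)*(-1/5133) = -1426399/18288879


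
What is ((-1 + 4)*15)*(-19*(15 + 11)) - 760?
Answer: -22990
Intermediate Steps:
((-1 + 4)*15)*(-19*(15 + 11)) - 760 = (3*15)*(-19*26) - 760 = 45*(-494) - 760 = -22230 - 760 = -22990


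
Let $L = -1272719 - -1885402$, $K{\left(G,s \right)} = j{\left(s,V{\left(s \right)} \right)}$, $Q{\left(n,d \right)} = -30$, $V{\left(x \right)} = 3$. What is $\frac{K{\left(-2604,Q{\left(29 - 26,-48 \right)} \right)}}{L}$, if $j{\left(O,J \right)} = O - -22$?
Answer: $- \frac{8}{612683} \approx -1.3057 \cdot 10^{-5}$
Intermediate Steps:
$j{\left(O,J \right)} = 22 + O$ ($j{\left(O,J \right)} = O + 22 = 22 + O$)
$K{\left(G,s \right)} = 22 + s$
$L = 612683$ ($L = -1272719 + 1885402 = 612683$)
$\frac{K{\left(-2604,Q{\left(29 - 26,-48 \right)} \right)}}{L} = \frac{22 - 30}{612683} = \left(-8\right) \frac{1}{612683} = - \frac{8}{612683}$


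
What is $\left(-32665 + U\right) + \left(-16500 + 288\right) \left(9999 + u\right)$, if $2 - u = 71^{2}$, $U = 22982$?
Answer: $-80421203$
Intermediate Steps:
$u = -5039$ ($u = 2 - 71^{2} = 2 - 5041 = -5039$)
$\left(-32665 + U\right) + \left(-16500 + 288\right) \left(9999 + u\right) = \left(-32665 + 22982\right) + \left(-16500 + 288\right) \left(9999 - 5039\right) = -9683 - 80411520 = -80421203$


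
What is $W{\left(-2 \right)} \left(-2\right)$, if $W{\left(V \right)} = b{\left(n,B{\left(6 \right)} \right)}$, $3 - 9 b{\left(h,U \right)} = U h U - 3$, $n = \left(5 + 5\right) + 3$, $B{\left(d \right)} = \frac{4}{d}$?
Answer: $- \frac{4}{81} \approx -0.049383$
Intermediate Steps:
$n = 13$ ($n = 10 + 3 = 13$)
$b{\left(h,U \right)} = \frac{2}{3} - \frac{h U^{2}}{9}$ ($b{\left(h,U \right)} = \frac{1}{3} - \frac{U h U - 3}{9} = \frac{1}{3} - \frac{h U^{2} - 3}{9} = \frac{1}{3} - \frac{-3 + h U^{2}}{9} = \frac{1}{3} - \left(- \frac{1}{3} + \frac{h U^{2}}{9}\right) = \frac{2}{3} - \frac{h U^{2}}{9}$)
$W{\left(V \right)} = \frac{2}{81}$ ($W{\left(V \right)} = \frac{2}{3} - \frac{13 \left(\frac{4}{6}\right)^{2}}{9} = \frac{2}{3} - \frac{13 \left(4 \cdot \frac{1}{6}\right)^{2}}{9} = \frac{2}{3} - \frac{13 \left(\frac{2}{3}\right)^{2}}{9} = \frac{2}{3} - \frac{13}{9} \cdot \frac{4}{9} = \frac{2}{3} - \frac{52}{81} = \frac{2}{81}$)
$W{\left(-2 \right)} \left(-2\right) = \frac{2}{81} \left(-2\right) = - \frac{4}{81}$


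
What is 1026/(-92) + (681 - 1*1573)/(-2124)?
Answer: -262145/24426 ≈ -10.732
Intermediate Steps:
1026/(-92) + (681 - 1*1573)/(-2124) = 1026*(-1/92) + (681 - 1573)*(-1/2124) = -513/46 - 892*(-1/2124) = -513/46 + 223/531 = -262145/24426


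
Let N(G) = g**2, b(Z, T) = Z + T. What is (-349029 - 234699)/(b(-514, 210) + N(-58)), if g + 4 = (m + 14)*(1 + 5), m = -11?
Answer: 48644/9 ≈ 5404.9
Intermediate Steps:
b(Z, T) = T + Z
g = 14 (g = -4 + (-11 + 14)*(1 + 5) = -4 + 3*6 = -4 + 18 = 14)
N(G) = 196 (N(G) = 14**2 = 196)
(-349029 - 234699)/(b(-514, 210) + N(-58)) = (-349029 - 234699)/((210 - 514) + 196) = -583728/(-304 + 196) = -583728/(-108) = -583728*(-1/108) = 48644/9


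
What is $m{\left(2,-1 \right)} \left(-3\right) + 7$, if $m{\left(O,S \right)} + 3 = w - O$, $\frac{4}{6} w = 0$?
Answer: $22$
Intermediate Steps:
$w = 0$ ($w = \frac{3}{2} \cdot 0 = 0$)
$m{\left(O,S \right)} = -3 - O$ ($m{\left(O,S \right)} = -3 + \left(0 - O\right) = -3 - O$)
$m{\left(2,-1 \right)} \left(-3\right) + 7 = \left(-3 - 2\right) \left(-3\right) + 7 = \left(-5\right) \left(-3\right) + 7 = 15 + 7 = 22$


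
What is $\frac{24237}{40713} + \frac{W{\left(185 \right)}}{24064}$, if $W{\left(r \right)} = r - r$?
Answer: $\frac{8079}{13571} \approx 0.59531$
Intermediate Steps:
$W{\left(r \right)} = 0$
$\frac{24237}{40713} + \frac{W{\left(185 \right)}}{24064} = \frac{24237}{40713} + \frac{0}{24064} = 24237 \cdot \frac{1}{40713} + 0 \cdot \frac{1}{24064} = \frac{8079}{13571} + 0 = \frac{8079}{13571}$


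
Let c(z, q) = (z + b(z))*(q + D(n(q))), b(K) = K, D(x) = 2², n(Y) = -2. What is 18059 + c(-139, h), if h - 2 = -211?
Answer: 75049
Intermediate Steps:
D(x) = 4
h = -209 (h = 2 - 211 = -209)
c(z, q) = 2*z*(4 + q) (c(z, q) = (z + z)*(q + 4) = (2*z)*(4 + q) = 2*z*(4 + q))
18059 + c(-139, h) = 18059 + 2*(-139)*(4 - 209) = 18059 + 2*(-139)*(-205) = 18059 + 56990 = 75049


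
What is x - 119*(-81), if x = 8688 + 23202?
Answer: 41529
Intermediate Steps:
x = 31890
x - 119*(-81) = 31890 - 119*(-81) = 31890 + 9639 = 41529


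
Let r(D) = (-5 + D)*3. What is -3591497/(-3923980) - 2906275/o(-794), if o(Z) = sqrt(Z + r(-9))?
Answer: 3591497/3923980 + 2906275*I*sqrt(209)/418 ≈ 0.91527 + 1.0052e+5*I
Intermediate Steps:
r(D) = -15 + 3*D
o(Z) = sqrt(-42 + Z) (o(Z) = sqrt(Z + (-15 + 3*(-9))) = sqrt(Z + (-15 - 27)) = sqrt(Z - 42) = sqrt(-42 + Z))
-3591497/(-3923980) - 2906275/o(-794) = -3591497/(-3923980) - 2906275/sqrt(-42 - 794) = -3591497*(-1/3923980) - 2906275*(-I*sqrt(209)/418) = 3591497/3923980 - 2906275*(-I*sqrt(209)/418) = 3591497/3923980 - (-2906275)*I*sqrt(209)/418 = 3591497/3923980 + 2906275*I*sqrt(209)/418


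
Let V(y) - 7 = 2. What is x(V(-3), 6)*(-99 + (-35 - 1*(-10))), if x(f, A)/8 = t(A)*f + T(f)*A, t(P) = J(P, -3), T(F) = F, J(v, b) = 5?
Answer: -98208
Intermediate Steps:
t(P) = 5
V(y) = 9 (V(y) = 7 + 2 = 9)
x(f, A) = 40*f + 8*A*f (x(f, A) = 8*(5*f + f*A) = 8*(5*f + A*f) = 40*f + 8*A*f)
x(V(-3), 6)*(-99 + (-35 - 1*(-10))) = (8*9*(5 + 6))*(-99 + (-35 - 1*(-10))) = (8*9*11)*(-99 + (-35 + 10)) = 792*(-99 - 25) = 792*(-124) = -98208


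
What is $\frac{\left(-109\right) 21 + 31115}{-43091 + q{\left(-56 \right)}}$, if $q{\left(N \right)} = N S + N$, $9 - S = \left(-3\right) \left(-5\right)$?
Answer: $- \frac{28826}{42811} \approx -0.67333$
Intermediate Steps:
$S = -6$ ($S = 9 - \left(-3\right) \left(-5\right) = 9 - 15 = -6$)
$q{\left(N \right)} = - 5 N$ ($q{\left(N \right)} = N \left(-6\right) + N = - 6 N + N = - 5 N$)
$\frac{\left(-109\right) 21 + 31115}{-43091 + q{\left(-56 \right)}} = \frac{\left(-109\right) 21 + 31115}{-43091 - -280} = \frac{-2289 + 31115}{-43091 + 280} = \frac{28826}{-42811} = 28826 \left(- \frac{1}{42811}\right) = - \frac{28826}{42811}$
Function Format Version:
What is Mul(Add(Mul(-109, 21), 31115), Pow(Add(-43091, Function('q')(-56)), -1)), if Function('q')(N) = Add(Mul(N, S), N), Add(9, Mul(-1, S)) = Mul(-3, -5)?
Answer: Rational(-28826, 42811) ≈ -0.67333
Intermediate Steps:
S = -6 (S = Add(9, Mul(-1, Mul(-3, -5))) = Add(9, Mul(-1, 15)) = Add(9, -15) = -6)
Function('q')(N) = Mul(-5, N) (Function('q')(N) = Add(Mul(N, -6), N) = Add(Mul(-6, N), N) = Mul(-5, N))
Mul(Add(Mul(-109, 21), 31115), Pow(Add(-43091, Function('q')(-56)), -1)) = Mul(Add(Mul(-109, 21), 31115), Pow(Add(-43091, Mul(-5, -56)), -1)) = Mul(Add(-2289, 31115), Pow(Add(-43091, 280), -1)) = Mul(28826, Pow(-42811, -1)) = Mul(28826, Rational(-1, 42811)) = Rational(-28826, 42811)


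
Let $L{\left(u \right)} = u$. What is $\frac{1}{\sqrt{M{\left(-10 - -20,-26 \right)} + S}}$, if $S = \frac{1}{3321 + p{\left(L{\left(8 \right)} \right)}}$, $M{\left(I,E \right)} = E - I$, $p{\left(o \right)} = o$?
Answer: $- \frac{i \sqrt{398957347}}{119843} \approx - 0.16667 i$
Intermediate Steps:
$S = \frac{1}{3329}$ ($S = \frac{1}{3321 + 8} = \frac{1}{3329} \approx 0.00030039$)
$\frac{1}{\sqrt{M{\left(-10 - -20,-26 \right)} + S}} = \frac{1}{\sqrt{\left(-26 - \left(-10 - -20\right)\right) + \frac{1}{3329}}} = \frac{1}{\sqrt{\left(-26 - \left(-10 + 20\right)\right) + \frac{1}{3329}}} = \frac{1}{\sqrt{\left(-26 - 10\right) + \frac{1}{3329}}} = \frac{1}{\sqrt{-36 + \frac{1}{3329}}} = \frac{1}{\sqrt{- \frac{119843}{3329}}} = \frac{1}{\frac{1}{3329} i \sqrt{398957347}} = - \frac{i \sqrt{398957347}}{119843}$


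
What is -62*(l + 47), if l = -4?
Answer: -2666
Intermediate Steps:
-62*(l + 47) = -62*(-4 + 47) = -62*43 = -2666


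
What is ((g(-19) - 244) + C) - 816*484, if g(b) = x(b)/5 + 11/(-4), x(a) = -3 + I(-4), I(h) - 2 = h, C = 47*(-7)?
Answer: -1582083/4 ≈ -3.9552e+5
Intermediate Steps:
C = -329
I(h) = 2 + h
x(a) = -5 (x(a) = -3 + (2 - 4) = -3 - 2 = -5)
g(b) = -15/4 (g(b) = -5/5 + 11/(-4) = -5*⅕ + 11*(-¼) = -1 - 11/4 = -15/4)
((g(-19) - 244) + C) - 816*484 = ((-15/4 - 244) - 329) - 816*484 = (-991/4 - 329) - 394944 = -2307/4 - 394944 = -1582083/4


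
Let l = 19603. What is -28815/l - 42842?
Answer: -839860541/19603 ≈ -42844.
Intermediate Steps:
-28815/l - 42842 = -28815/19603 - 42842 = -839860541/19603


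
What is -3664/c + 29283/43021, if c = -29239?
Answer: 1013834581/1257891019 ≈ 0.80598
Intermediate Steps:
-3664/c + 29283/43021 = -3664/(-29239) + 29283/43021 = -3664*(-1/29239) + 29283*(1/43021) = 3664/29239 + 29283/43021 = 1013834581/1257891019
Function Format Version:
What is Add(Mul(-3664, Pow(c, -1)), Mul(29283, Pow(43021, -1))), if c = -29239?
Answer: Rational(1013834581, 1257891019) ≈ 0.80598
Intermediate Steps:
Add(Mul(-3664, Pow(c, -1)), Mul(29283, Pow(43021, -1))) = Add(Mul(-3664, Pow(-29239, -1)), Mul(29283, Pow(43021, -1))) = Add(Mul(-3664, Rational(-1, 29239)), Mul(29283, Rational(1, 43021))) = Add(Rational(3664, 29239), Rational(29283, 43021)) = Rational(1013834581, 1257891019)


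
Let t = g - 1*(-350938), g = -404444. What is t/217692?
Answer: -26753/108846 ≈ -0.24579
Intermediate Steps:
t = -53506 (t = -404444 - 1*(-350938) = -404444 + 350938 = -53506)
t/217692 = -53506/217692 = -53506*1/217692 = -26753/108846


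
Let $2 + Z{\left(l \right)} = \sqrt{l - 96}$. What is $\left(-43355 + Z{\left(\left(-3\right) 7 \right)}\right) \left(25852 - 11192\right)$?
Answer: $-635613620 + 43980 i \sqrt{13} \approx -6.3561 \cdot 10^{8} + 1.5857 \cdot 10^{5} i$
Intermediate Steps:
$Z{\left(l \right)} = -2 + \sqrt{-96 + l}$ ($Z{\left(l \right)} = -2 + \sqrt{l - 96} = -2 + \sqrt{-96 + l}$)
$\left(-43355 + Z{\left(\left(-3\right) 7 \right)}\right) \left(25852 - 11192\right) = \left(-43355 - \left(2 - \sqrt{-96 - 21}\right)\right) \left(25852 - 11192\right) = \left(-43355 - \left(2 - \sqrt{-96 - 21}\right)\right) 14660 = \left(-43355 - \left(2 - \sqrt{-117}\right)\right) 14660 = \left(-43355 - \left(2 - 3 i \sqrt{13}\right)\right) 14660 = \left(-43357 + 3 i \sqrt{13}\right) 14660 = -635613620 + 43980 i \sqrt{13}$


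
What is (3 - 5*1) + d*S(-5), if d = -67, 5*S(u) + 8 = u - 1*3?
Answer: 1062/5 ≈ 212.40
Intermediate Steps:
S(u) = -11/5 + u/5 (S(u) = -8/5 + (u - 1*3)/5 = -8/5 + (u - 3)/5 = -8/5 + (-3 + u)/5 = -8/5 + (-⅗ + u/5) = -11/5 + u/5)
(3 - 5*1) + d*S(-5) = (3 - 5*1) - 67*(-11/5 + (⅕)*(-5)) = (3 - 5) - 67*(-11/5 - 1) = -2 - 67*(-16/5) = -2 + 1072/5 = 1062/5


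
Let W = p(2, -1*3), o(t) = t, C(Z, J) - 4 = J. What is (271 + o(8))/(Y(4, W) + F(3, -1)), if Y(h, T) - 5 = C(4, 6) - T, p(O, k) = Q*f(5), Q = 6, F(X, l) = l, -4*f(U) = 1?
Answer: 18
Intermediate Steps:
C(Z, J) = 4 + J
f(U) = -¼ (f(U) = -¼*1 = -¼)
p(O, k) = -3/2 (p(O, k) = 6*(-¼) = -3/2)
W = -3/2 ≈ -1.5000
Y(h, T) = 15 - T (Y(h, T) = 5 + ((4 + 6) - T) = 5 + (10 - T) = 15 - T)
(271 + o(8))/(Y(4, W) + F(3, -1)) = (271 + 8)/((15 - 1*(-3/2)) - 1) = 279/((15 + 3/2) - 1) = 279/(33/2 - 1) = 279/(31/2) = 279*(2/31) = 18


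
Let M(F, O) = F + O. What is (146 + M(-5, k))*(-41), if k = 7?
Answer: -6068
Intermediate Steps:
(146 + M(-5, k))*(-41) = (146 + (-5 + 7))*(-41) = (146 + 2)*(-41) = 148*(-41) = -6068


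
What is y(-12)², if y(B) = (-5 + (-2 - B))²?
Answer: 625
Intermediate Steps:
y(B) = (-7 - B)²
y(-12)² = ((7 - 12)²)² = ((-5)²)² = 25² = 625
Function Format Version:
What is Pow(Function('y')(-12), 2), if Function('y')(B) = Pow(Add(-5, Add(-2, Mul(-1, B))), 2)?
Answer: 625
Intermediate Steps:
Function('y')(B) = Pow(Add(-7, Mul(-1, B)), 2)
Pow(Function('y')(-12), 2) = Pow(Pow(Add(7, -12), 2), 2) = Pow(Pow(-5, 2), 2) = Pow(25, 2) = 625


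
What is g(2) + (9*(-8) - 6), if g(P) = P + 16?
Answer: -60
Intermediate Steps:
g(P) = 16 + P
g(2) + (9*(-8) - 6) = (16 + 2) + (9*(-8) - 6) = 18 + (-72 - 6) = 18 - 78 = -60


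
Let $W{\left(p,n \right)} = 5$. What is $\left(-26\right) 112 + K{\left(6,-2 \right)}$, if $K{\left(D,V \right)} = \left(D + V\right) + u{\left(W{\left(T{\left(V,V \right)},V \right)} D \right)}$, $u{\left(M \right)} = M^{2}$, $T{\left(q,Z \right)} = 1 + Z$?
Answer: $-2008$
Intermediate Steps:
$K{\left(D,V \right)} = D + V + 25 D^{2}$ ($K{\left(D,V \right)} = \left(D + V\right) + \left(5 D\right)^{2} = \left(D + V\right) + 25 D^{2} = D + V + 25 D^{2}$)
$\left(-26\right) 112 + K{\left(6,-2 \right)} = \left(-26\right) 112 + \left(6 - 2 + 25 \cdot 6^{2}\right) = -2912 + \left(6 - 2 + 25 \cdot 36\right) = -2912 + \left(6 - 2 + 900\right) = -2912 + 904 = -2008$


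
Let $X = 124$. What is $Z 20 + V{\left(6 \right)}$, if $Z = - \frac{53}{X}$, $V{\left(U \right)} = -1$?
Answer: $- \frac{296}{31} \approx -9.5484$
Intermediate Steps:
$Z = - \frac{53}{124} \approx -0.42742$
$Z 20 + V{\left(6 \right)} = \left(- \frac{53}{124}\right) 20 - 1 = - \frac{265}{31} - 1 = - \frac{296}{31}$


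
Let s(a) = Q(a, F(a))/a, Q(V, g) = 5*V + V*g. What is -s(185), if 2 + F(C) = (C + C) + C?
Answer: -558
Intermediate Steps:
F(C) = -2 + 3*C (F(C) = -2 + ((C + C) + C) = -2 + (2*C + C) = -2 + 3*C)
s(a) = 3 + 3*a (s(a) = (a*(5 + (-2 + 3*a)))/a = (a*(3 + 3*a))/a = 3 + 3*a)
-s(185) = -(3 + 3*185) = -(3 + 555) = -1*558 = -558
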